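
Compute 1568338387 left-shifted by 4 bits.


0b1011101011110101111000111010011 << 4 = 0b10111010111101011110001110100110000 = 25093414192

25093414192


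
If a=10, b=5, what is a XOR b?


10 ^ 5 = 15

15


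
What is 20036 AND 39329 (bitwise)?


0b100111001000100 & 0b1001100110100001 = 0b100000000000 = 2048

2048


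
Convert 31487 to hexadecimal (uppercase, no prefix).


31487 = 7AFF hex

7AFF


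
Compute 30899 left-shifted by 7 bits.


0b111100010110011 << 7 = 0b1111000101100110000000 = 3955072

3955072


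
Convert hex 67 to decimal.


67 hex = 103 decimal

103


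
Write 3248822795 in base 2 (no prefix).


3248822795 = 11000001101001010001101000001011 in binary

11000001101001010001101000001011


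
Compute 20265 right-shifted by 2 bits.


0b100111100101001 >> 2 = 0b1001111001010 = 5066

5066


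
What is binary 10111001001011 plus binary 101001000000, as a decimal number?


10111001001011 + 101001000000 = 11100010001011 = 14475

14475


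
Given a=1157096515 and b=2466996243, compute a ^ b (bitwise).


1157096515 ^ 2466996243 = 3623650384

3623650384


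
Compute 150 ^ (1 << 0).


150 ^ (1 << 0) = 150 ^ 1 = 151

151


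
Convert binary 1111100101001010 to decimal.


1111100101001010 in decimal = 63818

63818


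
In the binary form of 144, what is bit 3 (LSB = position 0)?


0b10010000, position 3 = 0

0


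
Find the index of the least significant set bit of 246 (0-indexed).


0b11110110. Lowest set bit at position 1

1


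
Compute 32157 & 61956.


0b111110110011101 & 0b1111001000000100 = 0b111000000000100 = 28676

28676


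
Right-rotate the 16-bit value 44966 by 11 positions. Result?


Rotate 0b1010111110100110 right by 11 (16-bit) = 0b1111010011010101 = 62677

62677


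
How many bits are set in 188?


0b10111100 has 5 set bits

5


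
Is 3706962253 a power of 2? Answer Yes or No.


0b11011100111100111100000101001101. Multiple bits set => No

No


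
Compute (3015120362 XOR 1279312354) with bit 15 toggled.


Step 1: 3015120362 ^ 1279312354 = 4294431752
Step 2: 4294431752 ^ (1 << 15) = 4294431752 ^ 32768 = 4294398984

4294398984


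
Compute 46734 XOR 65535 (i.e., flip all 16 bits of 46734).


46734 ^ 65535 = 18801

18801


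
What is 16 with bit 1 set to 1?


16 | (1 << 1) = 16 | 2 = 18

18


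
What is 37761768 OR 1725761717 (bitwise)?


0b10010000000011001011101000 | 0b1100110110111010000100010110101 = 0b1100110110111010011101011111101 = 1725774589

1725774589


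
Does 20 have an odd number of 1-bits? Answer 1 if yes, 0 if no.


0b10100 has 2 ones => parity 0

0


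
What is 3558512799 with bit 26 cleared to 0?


3558512799 & ~(1 << 26) = 3491403935

3491403935


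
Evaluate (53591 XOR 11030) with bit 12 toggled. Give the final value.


Step 1: 53591 ^ 11030 = 64065
Step 2: 64065 ^ (1 << 12) = 64065 ^ 4096 = 59969

59969


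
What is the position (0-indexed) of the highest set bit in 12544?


0b11000100000000. Highest set bit at position 13

13


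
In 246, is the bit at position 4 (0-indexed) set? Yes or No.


0b11110110, bit 4 = 1. Yes

Yes


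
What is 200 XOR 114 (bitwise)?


0b11001000 ^ 0b1110010 = 0b10111010 = 186

186


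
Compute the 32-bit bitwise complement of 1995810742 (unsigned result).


~0b1110110111101011010011110110110 = 0b10001001000010100101100001001001 = 2299156553 (32-bit unsigned)

2299156553


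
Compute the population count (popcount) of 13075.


0b11001100010011 has 7 set bits

7


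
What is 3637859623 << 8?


0b11011000110101010101010100100111 << 8 = 0b1101100011010101010101010010011100000000 = 931292063488

931292063488


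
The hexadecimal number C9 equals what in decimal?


C9 hex = 201 decimal

201


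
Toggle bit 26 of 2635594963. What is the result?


2635594963 ^ (1 << 26) = 2635594963 ^ 67108864 = 2568486099

2568486099


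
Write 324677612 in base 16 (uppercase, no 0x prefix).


324677612 = 135A2FEC hex

135A2FEC


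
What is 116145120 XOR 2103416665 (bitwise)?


0b110111011000011101111100000 ^ 0b1111101010111111001011101011001 = 0b1111011101100111010110010111001 = 2075372729

2075372729


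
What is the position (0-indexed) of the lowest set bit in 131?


0b10000011. Lowest set bit at position 0

0


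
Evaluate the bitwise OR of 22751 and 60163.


0b101100011011111 | 0b1110101100000011 = 0b1111101111011111 = 64479

64479


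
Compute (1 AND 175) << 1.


Step 1: 1 & 175 = 1
Step 2: 1 << 1 = 2

2


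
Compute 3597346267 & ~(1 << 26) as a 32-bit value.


3597346267 & ~(1 << 26) = 3530237403

3530237403


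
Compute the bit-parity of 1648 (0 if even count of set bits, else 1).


0b11001110000 has 5 ones => parity 1

1


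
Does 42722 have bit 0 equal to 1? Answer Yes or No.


0b1010011011100010, bit 0 = 0. No

No


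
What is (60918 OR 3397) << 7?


Step 1: 60918 | 3397 = 60919
Step 2: 60919 << 7 = 7797632

7797632


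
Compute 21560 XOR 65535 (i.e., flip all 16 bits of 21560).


21560 ^ 65535 = 43975

43975


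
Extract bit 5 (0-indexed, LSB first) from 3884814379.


0b11100111100011011001000000101011, position 5 = 1

1


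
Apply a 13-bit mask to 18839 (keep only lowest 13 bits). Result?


18839 & 8191 = 2455

2455


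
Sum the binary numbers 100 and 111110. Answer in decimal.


100 + 111110 = 1000010 = 66

66


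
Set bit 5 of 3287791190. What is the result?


3287791190 | (1 << 5) = 3287791190 | 32 = 3287791222

3287791222


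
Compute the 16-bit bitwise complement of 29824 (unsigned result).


~0b111010010000000 = 0b1000101101111111 = 35711 (16-bit unsigned)

35711


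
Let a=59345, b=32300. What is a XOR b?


59345 ^ 32300 = 39421

39421


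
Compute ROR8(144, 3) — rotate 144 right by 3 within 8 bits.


Rotate 0b10010000 right by 3 (8-bit) = 0b10010 = 18

18


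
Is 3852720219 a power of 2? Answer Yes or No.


0b11100101101000111101100001011011. Multiple bits set => No

No


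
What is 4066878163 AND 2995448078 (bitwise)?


0b11110010011001111010001011010011 & 0b10110010100010101110100100001110 = 0b10110010000000101010000000000010 = 2986516482

2986516482


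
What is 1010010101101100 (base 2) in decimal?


1010010101101100 in decimal = 42348

42348


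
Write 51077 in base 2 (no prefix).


51077 = 1100011110000101 in binary

1100011110000101


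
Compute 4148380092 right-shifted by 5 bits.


0b11110111010000110100000110111100 >> 5 = 0b111101110100001101000001101 = 129636877

129636877


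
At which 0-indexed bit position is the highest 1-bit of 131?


0b10000011. Highest set bit at position 7

7


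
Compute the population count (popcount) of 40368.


0b1001110110110000 has 8 set bits

8


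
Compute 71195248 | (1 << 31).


71195248 | (1 << 31) = 71195248 | 2147483648 = 2218678896

2218678896


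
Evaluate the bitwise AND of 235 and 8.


0b11101011 & 0b1000 = 0b1000 = 8

8


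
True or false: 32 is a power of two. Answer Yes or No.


0b100000. Only one bit set => Yes

Yes


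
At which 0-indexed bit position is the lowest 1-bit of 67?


0b1000011. Lowest set bit at position 0

0


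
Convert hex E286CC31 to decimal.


E286CC31 hex = 3800484913 decimal

3800484913


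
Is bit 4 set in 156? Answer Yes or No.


0b10011100, bit 4 = 1. Yes

Yes


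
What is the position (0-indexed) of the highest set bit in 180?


0b10110100. Highest set bit at position 7

7


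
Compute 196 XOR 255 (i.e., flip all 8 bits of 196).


196 ^ 255 = 59

59


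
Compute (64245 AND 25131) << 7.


Step 1: 64245 & 25131 = 25121
Step 2: 25121 << 7 = 3215488

3215488


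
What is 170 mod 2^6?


170 & 63 = 42

42


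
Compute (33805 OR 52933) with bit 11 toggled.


Step 1: 33805 | 52933 = 52941
Step 2: 52941 ^ (1 << 11) = 52941 ^ 2048 = 50893

50893


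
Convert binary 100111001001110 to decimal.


100111001001110 in decimal = 20046

20046


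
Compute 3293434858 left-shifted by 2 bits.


0b11000100010011011101001111101010 << 2 = 0b1100010001001101110100111110101000 = 13173739432

13173739432


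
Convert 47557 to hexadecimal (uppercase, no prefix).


47557 = B9C5 hex

B9C5


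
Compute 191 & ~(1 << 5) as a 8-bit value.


191 & ~(1 << 5) = 159

159


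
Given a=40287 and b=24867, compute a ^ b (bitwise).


40287 ^ 24867 = 64636

64636


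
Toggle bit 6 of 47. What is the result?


47 ^ (1 << 6) = 47 ^ 64 = 111

111


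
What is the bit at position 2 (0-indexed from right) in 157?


0b10011101, position 2 = 1

1


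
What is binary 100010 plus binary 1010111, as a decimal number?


100010 + 1010111 = 1111001 = 121

121


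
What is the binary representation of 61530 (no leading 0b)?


61530 = 1111000001011010 in binary

1111000001011010


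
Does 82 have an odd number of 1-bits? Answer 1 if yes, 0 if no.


0b1010010 has 3 ones => parity 1

1


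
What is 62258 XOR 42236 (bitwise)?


0b1111001100110010 ^ 0b1010010011111100 = 0b101011111001110 = 22478

22478


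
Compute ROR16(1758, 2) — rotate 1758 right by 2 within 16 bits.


Rotate 0b11011011110 right by 2 (16-bit) = 0b1000000110110111 = 33207

33207


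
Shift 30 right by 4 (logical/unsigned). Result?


0b11110 >> 4 = 0b1 = 1

1


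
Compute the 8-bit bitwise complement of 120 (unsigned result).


~0b1111000 = 0b10000111 = 135 (8-bit unsigned)

135


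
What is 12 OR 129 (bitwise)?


0b1100 | 0b10000001 = 0b10001101 = 141

141


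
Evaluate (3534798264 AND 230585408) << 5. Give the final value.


Step 1: 3534798264 & 230585408 = 11547648
Step 2: 11547648 << 5 = 369524736

369524736


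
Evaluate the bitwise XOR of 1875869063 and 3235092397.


0b1101111110011110111110110000111 ^ 0b11000000110100111001011110101101 = 0b10101111000111001110101000101010 = 2937907754

2937907754


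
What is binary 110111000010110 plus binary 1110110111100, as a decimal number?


110111000010110 + 1110110111100 = 1000101111010010 = 35794

35794


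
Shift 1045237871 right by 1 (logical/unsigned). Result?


0b111110010011010001000001101111 >> 1 = 0b11111001001101000100000110111 = 522618935

522618935


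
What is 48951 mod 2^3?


48951 & 7 = 7

7


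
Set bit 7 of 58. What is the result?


58 | (1 << 7) = 58 | 128 = 186

186


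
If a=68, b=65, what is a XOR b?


68 ^ 65 = 5

5


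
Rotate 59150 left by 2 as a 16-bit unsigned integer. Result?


Rotate 0b1110011100001110 left by 2 (16-bit) = 0b1001110000111011 = 39995

39995


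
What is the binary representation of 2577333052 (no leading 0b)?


2577333052 = 10011001100111101111101100111100 in binary

10011001100111101111101100111100


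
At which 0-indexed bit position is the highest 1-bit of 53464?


0b1101000011011000. Highest set bit at position 15

15


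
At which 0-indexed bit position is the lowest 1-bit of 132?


0b10000100. Lowest set bit at position 2

2


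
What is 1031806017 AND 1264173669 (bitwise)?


0b111101100000000001110001000001 & 0b1001011010110011100001001100101 = 0b1001000000000000000001000001 = 150995009

150995009


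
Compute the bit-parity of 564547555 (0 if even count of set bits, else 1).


0b100001101001100100111111100011 has 16 ones => parity 0

0


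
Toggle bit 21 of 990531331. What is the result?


990531331 ^ (1 << 21) = 990531331 ^ 2097152 = 992628483

992628483


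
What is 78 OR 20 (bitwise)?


0b1001110 | 0b10100 = 0b1011110 = 94

94


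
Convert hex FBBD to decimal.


FBBD hex = 64445 decimal

64445


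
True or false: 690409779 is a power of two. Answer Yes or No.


0b101001001001101101000100110011. Multiple bits set => No

No


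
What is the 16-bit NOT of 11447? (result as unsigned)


~0b10110010110111 = 0b1101001101001000 = 54088 (16-bit unsigned)

54088


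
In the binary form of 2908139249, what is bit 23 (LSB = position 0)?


0b10101101010101101010111011110001, position 23 = 0

0


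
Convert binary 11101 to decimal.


11101 in decimal = 29

29


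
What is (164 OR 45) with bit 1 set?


Step 1: 164 | 45 = 173
Step 2: 173 | (1 << 1) = 173 | 2 = 175

175


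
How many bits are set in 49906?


0b1100001011110010 has 8 set bits

8


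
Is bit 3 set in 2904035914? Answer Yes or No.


0b10101101000110000001001001001010, bit 3 = 1. Yes

Yes


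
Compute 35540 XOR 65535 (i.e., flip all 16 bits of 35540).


35540 ^ 65535 = 29995

29995


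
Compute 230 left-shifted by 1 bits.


0b11100110 << 1 = 0b111001100 = 460

460


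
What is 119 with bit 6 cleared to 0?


119 & ~(1 << 6) = 55

55


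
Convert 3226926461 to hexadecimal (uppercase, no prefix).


3226926461 = C056FD7D hex

C056FD7D


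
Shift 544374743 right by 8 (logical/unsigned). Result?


0b100000011100100111111111010111 >> 8 = 0b1000000111001001111111 = 2126463

2126463


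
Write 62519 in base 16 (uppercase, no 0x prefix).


62519 = F437 hex

F437


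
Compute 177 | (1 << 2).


177 | (1 << 2) = 177 | 4 = 181

181


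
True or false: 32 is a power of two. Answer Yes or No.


0b100000. Only one bit set => Yes

Yes


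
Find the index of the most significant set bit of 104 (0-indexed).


0b1101000. Highest set bit at position 6

6


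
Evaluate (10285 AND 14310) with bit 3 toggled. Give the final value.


Step 1: 10285 & 14310 = 8228
Step 2: 8228 ^ (1 << 3) = 8228 ^ 8 = 8236

8236


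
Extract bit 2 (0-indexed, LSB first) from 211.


0b11010011, position 2 = 0

0


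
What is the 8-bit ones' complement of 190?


190 ^ 255 = 65

65


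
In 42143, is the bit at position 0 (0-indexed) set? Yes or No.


0b1010010010011111, bit 0 = 1. Yes

Yes


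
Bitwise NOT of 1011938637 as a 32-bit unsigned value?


~0b111100010100001111010101001101 = 0b11000011101011110000101010110010 = 3283028658 (32-bit unsigned)

3283028658


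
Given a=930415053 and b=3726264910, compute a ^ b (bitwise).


930415053 ^ 3726264910 = 3916385155

3916385155


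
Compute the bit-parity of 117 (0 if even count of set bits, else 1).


0b1110101 has 5 ones => parity 1

1


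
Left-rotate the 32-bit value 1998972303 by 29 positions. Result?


Rotate 0b1110111001001011110010110001111 left by 29 (32-bit) = 0b11101110111001001011110010110001 = 4007967921

4007967921


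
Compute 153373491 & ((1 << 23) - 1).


153373491 & 8388607 = 2378547

2378547


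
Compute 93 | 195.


0b1011101 | 0b11000011 = 0b11011111 = 223

223


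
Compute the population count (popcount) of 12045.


0b10111100001101 has 8 set bits

8


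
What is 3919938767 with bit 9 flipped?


3919938767 ^ (1 << 9) = 3919938767 ^ 512 = 3919939279

3919939279


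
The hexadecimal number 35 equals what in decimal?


35 hex = 53 decimal

53


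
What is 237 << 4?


0b11101101 << 4 = 0b111011010000 = 3792

3792


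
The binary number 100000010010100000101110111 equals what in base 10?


100000010010100000101110111 in decimal = 67715447

67715447


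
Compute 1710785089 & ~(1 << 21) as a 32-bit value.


1710785089 & ~(1 << 21) = 1708687937

1708687937


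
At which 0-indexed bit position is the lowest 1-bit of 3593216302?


0b11010110001011000010000100101110. Lowest set bit at position 1

1


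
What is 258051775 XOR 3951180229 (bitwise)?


0b1111011000011000111010111111 ^ 0b11101011100000100011100111000101 = 0b11100100111000111011011101111010 = 3840128890

3840128890


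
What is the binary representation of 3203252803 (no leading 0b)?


3203252803 = 10111110111011011100001001000011 in binary

10111110111011011100001001000011


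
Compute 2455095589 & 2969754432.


0b10010010010101011100100100100101 & 0b10110001000000101101101101000000 = 0b10010000000000001100100100000000 = 2415970560

2415970560


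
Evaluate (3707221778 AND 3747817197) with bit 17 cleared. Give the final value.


Step 1: 3707221778 & 3747817197 = 3697485312
Step 2: 3697485312 & ~(1 << 17) = 3697354240

3697354240


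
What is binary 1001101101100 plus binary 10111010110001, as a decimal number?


1001101101100 + 10111010110001 = 100001000011101 = 16925

16925


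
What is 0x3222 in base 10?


3222 hex = 12834 decimal

12834


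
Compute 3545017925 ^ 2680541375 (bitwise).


0b11010011010011001010111001000101 ^ 0b10011111110001011101000010111111 = 0b1001100100010010111111011111010 = 1284079354

1284079354


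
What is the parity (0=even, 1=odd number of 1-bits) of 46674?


0b1011011001010010 has 8 ones => parity 0

0


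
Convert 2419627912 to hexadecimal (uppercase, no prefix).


2419627912 = 90389788 hex

90389788


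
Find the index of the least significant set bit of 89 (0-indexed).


0b1011001. Lowest set bit at position 0

0


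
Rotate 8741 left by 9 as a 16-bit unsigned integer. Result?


Rotate 0b10001000100101 left by 9 (16-bit) = 0b100101001000100 = 19012

19012


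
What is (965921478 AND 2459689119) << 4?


Step 1: 965921478 & 2459689119 = 278052998
Step 2: 278052998 << 4 = 4448847968

4448847968


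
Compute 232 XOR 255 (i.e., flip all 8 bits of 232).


232 ^ 255 = 23

23


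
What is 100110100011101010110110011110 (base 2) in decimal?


100110100011101010110110011110 in decimal = 646884766

646884766


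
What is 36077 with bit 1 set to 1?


36077 | (1 << 1) = 36077 | 2 = 36079

36079


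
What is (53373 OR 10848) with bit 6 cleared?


Step 1: 53373 | 10848 = 64125
Step 2: 64125 & ~(1 << 6) = 64061

64061


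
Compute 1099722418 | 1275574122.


0b1000001100011000110111010110010 | 0b1001100000001111011011101101010 = 0b1001101100011111111111111111010 = 1301282810

1301282810


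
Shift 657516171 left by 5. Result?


0b100111001100001110011010001011 << 5 = 0b10011100110000111001101000101100000 = 21040517472

21040517472


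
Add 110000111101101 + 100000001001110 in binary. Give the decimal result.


110000111101101 + 100000001001110 = 1010001000111011 = 41531

41531


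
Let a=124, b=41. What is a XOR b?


124 ^ 41 = 85

85


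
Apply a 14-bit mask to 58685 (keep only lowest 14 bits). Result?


58685 & 16383 = 9533

9533


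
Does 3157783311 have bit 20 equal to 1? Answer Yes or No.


0b10111100001101111111001100001111, bit 20 = 1. Yes

Yes


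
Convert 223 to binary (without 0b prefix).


223 = 11011111 in binary

11011111


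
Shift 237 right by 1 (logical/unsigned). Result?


0b11101101 >> 1 = 0b1110110 = 118

118


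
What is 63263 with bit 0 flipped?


63263 ^ (1 << 0) = 63263 ^ 1 = 63262

63262


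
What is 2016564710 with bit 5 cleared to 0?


2016564710 & ~(1 << 5) = 2016564678

2016564678


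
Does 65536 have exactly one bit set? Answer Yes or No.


0b10000000000000000. Only one bit set => Yes

Yes


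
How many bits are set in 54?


0b110110 has 4 set bits

4


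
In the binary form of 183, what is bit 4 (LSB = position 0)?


0b10110111, position 4 = 1

1


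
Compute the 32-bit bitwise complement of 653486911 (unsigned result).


~0b100110111100110110101100111111 = 0b11011001000011001001010011000000 = 3641480384 (32-bit unsigned)

3641480384


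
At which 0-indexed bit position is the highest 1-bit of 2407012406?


0b10001111011110000001100000110110. Highest set bit at position 31

31


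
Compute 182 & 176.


0b10110110 & 0b10110000 = 0b10110000 = 176

176


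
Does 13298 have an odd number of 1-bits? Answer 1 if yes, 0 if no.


0b11001111110010 has 9 ones => parity 1

1


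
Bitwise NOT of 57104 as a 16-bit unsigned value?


~0b1101111100010000 = 0b10000011101111 = 8431 (16-bit unsigned)

8431


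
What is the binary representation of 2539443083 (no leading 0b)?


2539443083 = 10010111010111001101001110001011 in binary

10010111010111001101001110001011


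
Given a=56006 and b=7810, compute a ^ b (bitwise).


56006 ^ 7810 = 50244

50244


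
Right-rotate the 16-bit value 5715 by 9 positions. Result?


Rotate 0b1011001010011 right by 9 (16-bit) = 0b10100110001011 = 10635

10635


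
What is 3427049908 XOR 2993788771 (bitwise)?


0b11001100010001001010000110110100 ^ 0b10110010011100011001011101100011 = 0b1111110001101010011011011010111 = 2117416663

2117416663


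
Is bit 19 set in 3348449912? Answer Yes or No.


0b11000111100101010100101001111000, bit 19 = 0. No

No


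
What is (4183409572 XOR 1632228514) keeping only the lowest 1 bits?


Step 1: 4183409572 ^ 1632228514 = 2551191302
Step 2: 2551191302 & 1 = 0

0


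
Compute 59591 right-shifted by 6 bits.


0b1110100011000111 >> 6 = 0b1110100011 = 931

931


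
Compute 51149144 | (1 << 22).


51149144 | (1 << 22) = 51149144 | 4194304 = 55343448

55343448


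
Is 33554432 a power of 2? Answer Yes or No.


0b10000000000000000000000000. Only one bit set => Yes

Yes


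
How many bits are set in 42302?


0b1010010100111110 has 9 set bits

9


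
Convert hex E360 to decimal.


E360 hex = 58208 decimal

58208


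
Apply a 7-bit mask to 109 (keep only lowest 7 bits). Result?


109 & 127 = 109

109


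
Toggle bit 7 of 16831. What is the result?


16831 ^ (1 << 7) = 16831 ^ 128 = 16703

16703


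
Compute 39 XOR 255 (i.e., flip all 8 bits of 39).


39 ^ 255 = 216

216


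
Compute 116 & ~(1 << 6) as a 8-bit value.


116 & ~(1 << 6) = 52

52


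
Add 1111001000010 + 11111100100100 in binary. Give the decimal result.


1111001000010 + 11111100100100 = 101110101100110 = 23910

23910


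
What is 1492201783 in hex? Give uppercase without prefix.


1492201783 = 58F13137 hex

58F13137


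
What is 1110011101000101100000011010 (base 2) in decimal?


1110011101000101100000011010 in decimal = 242505754

242505754


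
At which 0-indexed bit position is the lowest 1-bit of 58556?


0b1110010010111100. Lowest set bit at position 2

2


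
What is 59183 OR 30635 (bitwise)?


0b1110011100101111 | 0b111011110101011 = 0b1111011110101111 = 63407

63407


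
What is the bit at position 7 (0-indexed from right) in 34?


0b100010, position 7 = 0

0


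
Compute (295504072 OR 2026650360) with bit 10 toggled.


Step 1: 295504072 | 2026650360 = 2044541688
Step 2: 2044541688 ^ (1 << 10) = 2044541688 ^ 1024 = 2044542712

2044542712


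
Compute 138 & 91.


0b10001010 & 0b1011011 = 0b1010 = 10

10


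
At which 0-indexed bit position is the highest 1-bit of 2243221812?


0b10000101101101001101100100110100. Highest set bit at position 31

31


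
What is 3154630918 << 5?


0b10111100000001111101100100000110 << 5 = 0b1011110000000111110110010000011000000 = 100948189376

100948189376


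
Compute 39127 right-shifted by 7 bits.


0b1001100011010111 >> 7 = 0b100110001 = 305

305


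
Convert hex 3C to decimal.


3C hex = 60 decimal

60


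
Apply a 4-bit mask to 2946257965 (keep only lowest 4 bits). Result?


2946257965 & 15 = 13

13


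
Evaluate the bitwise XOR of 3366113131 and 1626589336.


0b11001000101000101100111101101011 ^ 0b1100000111100111100100010011000 = 0b10101000010100010000011111110011 = 2823882739

2823882739


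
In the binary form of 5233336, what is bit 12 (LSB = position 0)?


0b10011111101101010111000, position 12 = 1

1


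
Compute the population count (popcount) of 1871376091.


0b1101111100010101110111011011011 has 21 set bits

21


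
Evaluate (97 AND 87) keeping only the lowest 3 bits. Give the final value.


Step 1: 97 & 87 = 65
Step 2: 65 & 7 = 1

1


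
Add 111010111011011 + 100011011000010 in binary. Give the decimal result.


111010111011011 + 100011011000010 = 1011110010011101 = 48285

48285


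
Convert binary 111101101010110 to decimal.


111101101010110 in decimal = 31574

31574


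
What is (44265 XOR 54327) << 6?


Step 1: 44265 ^ 54327 = 30942
Step 2: 30942 << 6 = 1980288

1980288


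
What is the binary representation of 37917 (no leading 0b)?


37917 = 1001010000011101 in binary

1001010000011101


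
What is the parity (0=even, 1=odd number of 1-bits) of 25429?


0b110001101010101 has 8 ones => parity 0

0


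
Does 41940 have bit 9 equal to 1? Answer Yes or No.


0b1010001111010100, bit 9 = 1. Yes

Yes


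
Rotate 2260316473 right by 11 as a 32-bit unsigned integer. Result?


Rotate 0b10000110101110011011000100111001 right by 11 (32-bit) = 0b100111001100001101011100110110 = 657512246

657512246


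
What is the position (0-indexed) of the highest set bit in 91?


0b1011011. Highest set bit at position 6

6


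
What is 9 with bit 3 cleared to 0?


9 & ~(1 << 3) = 1

1


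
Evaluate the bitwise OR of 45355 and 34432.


0b1011000100101011 | 0b1000011010000000 = 0b1011011110101011 = 47019

47019


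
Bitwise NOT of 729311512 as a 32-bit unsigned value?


~0b101011011110000110100100011000 = 0b11010100100001111001011011100111 = 3565655783 (32-bit unsigned)

3565655783


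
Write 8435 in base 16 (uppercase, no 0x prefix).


8435 = 20F3 hex

20F3


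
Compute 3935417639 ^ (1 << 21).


3935417639 ^ (1 << 21) = 3935417639 ^ 2097152 = 3937514791

3937514791


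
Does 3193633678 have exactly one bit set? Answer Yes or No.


0b10111110010110101111101110001110. Multiple bits set => No

No


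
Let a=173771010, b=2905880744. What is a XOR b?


173771010 ^ 2905880744 = 2809115050

2809115050


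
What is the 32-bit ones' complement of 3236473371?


3236473371 ^ 4294967295 = 1058493924

1058493924


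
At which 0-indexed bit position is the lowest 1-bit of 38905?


0b1001011111111001. Lowest set bit at position 0

0


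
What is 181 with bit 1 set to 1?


181 | (1 << 1) = 181 | 2 = 183

183


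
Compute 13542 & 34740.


0b11010011100110 & 0b1000011110110100 = 0b10010100100 = 1188

1188


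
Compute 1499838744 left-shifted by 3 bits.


0b1011001011001011011100100011000 << 3 = 0b1011001011001011011100100011000000 = 11998709952

11998709952


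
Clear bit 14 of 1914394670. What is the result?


1914394670 & ~(1 << 14) = 1914378286

1914378286


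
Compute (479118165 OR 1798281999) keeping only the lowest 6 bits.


Step 1: 479118165 | 1798281999 = 2142231391
Step 2: 2142231391 & 63 = 31

31


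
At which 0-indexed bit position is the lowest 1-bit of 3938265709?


0b11101010101111010010101001101101. Lowest set bit at position 0

0


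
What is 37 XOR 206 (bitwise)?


0b100101 ^ 0b11001110 = 0b11101011 = 235

235


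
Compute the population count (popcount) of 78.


0b1001110 has 4 set bits

4


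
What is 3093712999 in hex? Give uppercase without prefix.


3093712999 = B8665067 hex

B8665067


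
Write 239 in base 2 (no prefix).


239 = 11101111 in binary

11101111


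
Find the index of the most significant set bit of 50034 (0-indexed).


0b1100001101110010. Highest set bit at position 15

15


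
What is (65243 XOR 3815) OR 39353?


Step 1: 65243 ^ 3815 = 61500
Step 2: 61500 | 39353 = 63933

63933


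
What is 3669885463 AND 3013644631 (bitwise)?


0b11011010101111100000001000010111 & 0b10110011101000001001000101010111 = 0b10010010101000000000000000010111 = 2459959319

2459959319


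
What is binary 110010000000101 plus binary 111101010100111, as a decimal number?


110010000000101 + 111101010100111 = 1101111010101100 = 57004

57004


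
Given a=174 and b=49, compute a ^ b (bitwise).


174 ^ 49 = 159

159


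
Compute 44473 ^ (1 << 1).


44473 ^ (1 << 1) = 44473 ^ 2 = 44475

44475


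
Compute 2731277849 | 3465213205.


0b10100010110010111111111000011001 | 0b11001110100010101111010100010101 = 0b11101110110010111111111100011101 = 4006346525

4006346525


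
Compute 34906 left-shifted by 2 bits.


0b1000100001011010 << 2 = 0b100010000101101000 = 139624

139624


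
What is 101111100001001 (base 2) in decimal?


101111100001001 in decimal = 24329

24329


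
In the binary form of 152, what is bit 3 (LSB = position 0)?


0b10011000, position 3 = 1

1


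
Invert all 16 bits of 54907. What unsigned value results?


54907 ^ 65535 = 10628

10628


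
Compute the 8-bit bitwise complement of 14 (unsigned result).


~0b1110 = 0b11110001 = 241 (8-bit unsigned)

241


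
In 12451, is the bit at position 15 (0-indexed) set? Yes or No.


0b11000010100011, bit 15 = 0. No

No


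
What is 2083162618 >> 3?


0b1111100001010101000100111111010 >> 3 = 0b1111100001010101000100111111 = 260395327

260395327


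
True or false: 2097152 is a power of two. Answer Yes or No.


0b1000000000000000000000. Only one bit set => Yes

Yes


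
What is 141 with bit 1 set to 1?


141 | (1 << 1) = 141 | 2 = 143

143


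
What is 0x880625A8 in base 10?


880625A8 hex = 2282104232 decimal

2282104232


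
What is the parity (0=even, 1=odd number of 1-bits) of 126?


0b1111110 has 6 ones => parity 0

0


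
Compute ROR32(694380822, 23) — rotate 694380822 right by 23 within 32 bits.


Rotate 0b101001011000110110100100010110 right by 23 (32-bit) = 0b11000110110100100010110001010010 = 3335662674

3335662674


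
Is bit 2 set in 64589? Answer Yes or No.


0b1111110001001101, bit 2 = 1. Yes

Yes


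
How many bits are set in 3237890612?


0b11000000111111100100101000110100 has 15 set bits

15


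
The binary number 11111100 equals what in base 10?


11111100 in decimal = 252

252


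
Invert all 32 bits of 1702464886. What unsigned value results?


1702464886 ^ 4294967295 = 2592502409

2592502409


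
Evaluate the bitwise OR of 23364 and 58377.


0b101101101000100 | 0b1110010000001001 = 0b1111111101001101 = 65357

65357


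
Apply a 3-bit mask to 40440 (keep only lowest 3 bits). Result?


40440 & 7 = 0

0


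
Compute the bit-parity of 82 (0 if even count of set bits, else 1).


0b1010010 has 3 ones => parity 1

1


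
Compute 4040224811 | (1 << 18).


4040224811 | (1 << 18) = 4040224811 | 262144 = 4040486955

4040486955


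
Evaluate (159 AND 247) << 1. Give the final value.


Step 1: 159 & 247 = 151
Step 2: 151 << 1 = 302

302


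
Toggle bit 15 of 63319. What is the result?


63319 ^ (1 << 15) = 63319 ^ 32768 = 30551

30551


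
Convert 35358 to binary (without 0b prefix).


35358 = 1000101000011110 in binary

1000101000011110


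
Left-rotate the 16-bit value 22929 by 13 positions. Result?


Rotate 0b101100110010001 left by 13 (16-bit) = 0b10101100110010 = 11058

11058


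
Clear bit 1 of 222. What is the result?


222 & ~(1 << 1) = 220

220


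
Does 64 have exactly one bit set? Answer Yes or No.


0b1000000. Only one bit set => Yes

Yes


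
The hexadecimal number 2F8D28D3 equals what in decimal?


2F8D28D3 hex = 797780179 decimal

797780179


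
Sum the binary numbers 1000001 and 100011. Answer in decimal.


1000001 + 100011 = 1100100 = 100

100


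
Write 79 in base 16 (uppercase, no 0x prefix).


79 = 4F hex

4F


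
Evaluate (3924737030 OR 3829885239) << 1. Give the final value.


Step 1: 3924737030 | 3829885239 = 3991928119
Step 2: 3991928119 << 1 = 7983856238

7983856238


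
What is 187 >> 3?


0b10111011 >> 3 = 0b10111 = 23

23


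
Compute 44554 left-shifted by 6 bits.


0b1010111000001010 << 6 = 0b1010111000001010000000 = 2851456

2851456


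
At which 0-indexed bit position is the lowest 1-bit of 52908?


0b1100111010101100. Lowest set bit at position 2

2


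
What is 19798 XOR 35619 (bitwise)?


0b100110101010110 ^ 0b1000101100100011 = 0b1100011001110101 = 50805

50805


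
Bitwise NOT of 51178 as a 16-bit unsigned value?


~0b1100011111101010 = 0b11100000010101 = 14357 (16-bit unsigned)

14357


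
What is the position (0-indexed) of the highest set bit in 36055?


0b1000110011010111. Highest set bit at position 15

15


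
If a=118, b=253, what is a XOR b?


118 ^ 253 = 139

139


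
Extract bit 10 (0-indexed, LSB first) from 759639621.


0b101101010001110010111001000101, position 10 = 1

1


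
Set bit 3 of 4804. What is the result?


4804 | (1 << 3) = 4804 | 8 = 4812

4812


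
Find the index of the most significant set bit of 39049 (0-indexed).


0b1001100010001001. Highest set bit at position 15

15


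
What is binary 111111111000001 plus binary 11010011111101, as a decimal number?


111111111000001 + 11010011111101 = 1011010010111110 = 46270

46270


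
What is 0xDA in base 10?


DA hex = 218 decimal

218


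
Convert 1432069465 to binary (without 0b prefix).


1432069465 = 1010101010110111010010101011001 in binary

1010101010110111010010101011001


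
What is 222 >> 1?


0b11011110 >> 1 = 0b1101111 = 111

111


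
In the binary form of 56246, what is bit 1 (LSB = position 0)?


0b1101101110110110, position 1 = 1

1


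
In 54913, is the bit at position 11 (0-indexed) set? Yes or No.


0b1101011010000001, bit 11 = 0. No

No


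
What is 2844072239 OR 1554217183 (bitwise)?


0b10101001100001010001100100101111 | 0b1011100101000110111100011011111 = 0b11111101101001110111100111111111 = 4255611391

4255611391


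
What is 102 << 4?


0b1100110 << 4 = 0b11001100000 = 1632

1632


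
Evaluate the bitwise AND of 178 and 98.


0b10110010 & 0b1100010 = 0b100010 = 34

34


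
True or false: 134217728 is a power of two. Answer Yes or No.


0b1000000000000000000000000000. Only one bit set => Yes

Yes


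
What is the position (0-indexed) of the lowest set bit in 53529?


0b1101000100011001. Lowest set bit at position 0

0


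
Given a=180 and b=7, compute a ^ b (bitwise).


180 ^ 7 = 179

179


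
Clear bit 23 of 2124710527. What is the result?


2124710527 & ~(1 << 23) = 2116321919

2116321919


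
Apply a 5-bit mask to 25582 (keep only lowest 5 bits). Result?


25582 & 31 = 14

14


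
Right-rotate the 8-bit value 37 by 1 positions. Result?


Rotate 0b100101 right by 1 (8-bit) = 0b10010010 = 146

146


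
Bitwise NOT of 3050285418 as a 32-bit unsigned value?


~0b10110101110011111010100101101010 = 0b1001010001100000101011010010101 = 1244681877 (32-bit unsigned)

1244681877


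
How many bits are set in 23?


0b10111 has 4 set bits

4


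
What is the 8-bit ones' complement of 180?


180 ^ 255 = 75

75


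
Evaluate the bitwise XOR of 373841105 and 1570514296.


0b10110010010000101110011010001 ^ 0b1011101100111000010010101111000 = 0b1001011110101000111100110101001 = 1272215977

1272215977


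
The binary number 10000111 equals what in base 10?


10000111 in decimal = 135

135


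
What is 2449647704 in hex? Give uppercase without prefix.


2449647704 = 9202A858 hex

9202A858


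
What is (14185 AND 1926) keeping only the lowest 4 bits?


Step 1: 14185 & 1926 = 1792
Step 2: 1792 & 15 = 0

0


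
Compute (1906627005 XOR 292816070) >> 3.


Step 1: 1906627005 ^ 292816070 = 1624298875
Step 2: 1624298875 >> 3 = 203037359

203037359


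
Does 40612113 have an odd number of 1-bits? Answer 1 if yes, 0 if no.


0b10011010111011000100010001 has 12 ones => parity 0

0


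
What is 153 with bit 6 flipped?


153 ^ (1 << 6) = 153 ^ 64 = 217

217


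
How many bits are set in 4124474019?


0b11110101110101100111101010100011 has 20 set bits

20


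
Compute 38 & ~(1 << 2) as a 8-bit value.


38 & ~(1 << 2) = 34

34


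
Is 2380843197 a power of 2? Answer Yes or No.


0b10001101111010001100100010111101. Multiple bits set => No

No


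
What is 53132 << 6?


0b1100111110001100 << 6 = 0b1100111110001100000000 = 3400448

3400448


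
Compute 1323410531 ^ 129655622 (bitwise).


0b1001110111000011010010001100011 ^ 0b111101110100110001101000110 = 0b1001001010110111100011100100101 = 1230751525

1230751525


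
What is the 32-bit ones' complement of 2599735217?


2599735217 ^ 4294967295 = 1695232078

1695232078


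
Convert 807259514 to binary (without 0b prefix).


807259514 = 110000000111011100110101111010 in binary

110000000111011100110101111010


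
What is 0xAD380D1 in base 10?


AD380D1 hex = 181633233 decimal

181633233


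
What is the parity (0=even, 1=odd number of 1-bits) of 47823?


0b1011101011001111 has 11 ones => parity 1

1


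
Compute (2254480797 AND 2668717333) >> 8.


Step 1: 2254480797 & 2668717333 = 2248156437
Step 2: 2248156437 >> 8 = 8781861

8781861


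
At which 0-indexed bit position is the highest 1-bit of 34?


0b100010. Highest set bit at position 5

5


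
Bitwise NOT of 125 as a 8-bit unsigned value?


~0b1111101 = 0b10000010 = 130 (8-bit unsigned)

130


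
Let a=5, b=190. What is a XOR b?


5 ^ 190 = 187

187


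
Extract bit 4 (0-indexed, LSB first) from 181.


0b10110101, position 4 = 1

1


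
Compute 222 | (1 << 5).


222 | (1 << 5) = 222 | 32 = 254

254


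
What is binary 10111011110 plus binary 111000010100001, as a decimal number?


10111011110 + 111000010100001 = 111011001111111 = 30335

30335


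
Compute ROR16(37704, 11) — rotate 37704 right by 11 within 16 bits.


Rotate 0b1001001101001000 right by 11 (16-bit) = 0b110100100010010 = 26898

26898


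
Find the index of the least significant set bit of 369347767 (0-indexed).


0b10110000000111100110010110111. Lowest set bit at position 0

0


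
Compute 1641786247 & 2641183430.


0b1100001110110111010101110000111 & 0b10011101011011010100001011000110 = 0b1010010010000001010000110 = 21561990

21561990


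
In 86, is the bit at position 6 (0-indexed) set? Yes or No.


0b1010110, bit 6 = 1. Yes

Yes


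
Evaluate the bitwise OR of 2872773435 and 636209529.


0b10101011001110110000101100111011 | 0b100101111010111100100101111001 = 0b10101111111110111100101101111011 = 2952514427

2952514427


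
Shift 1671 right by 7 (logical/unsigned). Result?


0b11010000111 >> 7 = 0b1101 = 13

13


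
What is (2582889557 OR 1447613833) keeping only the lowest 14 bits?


Step 1: 2582889557 | 1447613833 = 3757823453
Step 2: 3757823453 & 16383 = 5597

5597


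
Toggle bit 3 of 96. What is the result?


96 ^ (1 << 3) = 96 ^ 8 = 104

104


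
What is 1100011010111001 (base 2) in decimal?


1100011010111001 in decimal = 50873

50873


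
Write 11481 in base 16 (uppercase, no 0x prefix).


11481 = 2CD9 hex

2CD9


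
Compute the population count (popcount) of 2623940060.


0b10011100011001100010010111011100 has 16 set bits

16


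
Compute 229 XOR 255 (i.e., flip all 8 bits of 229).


229 ^ 255 = 26

26


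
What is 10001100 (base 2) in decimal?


10001100 in decimal = 140

140
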